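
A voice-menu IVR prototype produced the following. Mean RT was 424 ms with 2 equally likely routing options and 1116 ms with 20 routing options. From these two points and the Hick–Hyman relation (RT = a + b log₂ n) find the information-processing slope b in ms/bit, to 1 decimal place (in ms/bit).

208.3 ms/bit

Slope: b = (1116 − 424) / (log₂ 20 − log₂ 2) = 692/3.3219 = 208.313 ms/bit.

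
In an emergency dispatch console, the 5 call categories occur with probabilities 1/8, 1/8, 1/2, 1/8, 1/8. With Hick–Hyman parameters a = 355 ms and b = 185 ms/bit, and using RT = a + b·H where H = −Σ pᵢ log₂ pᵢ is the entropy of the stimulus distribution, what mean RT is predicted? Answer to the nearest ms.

Each term −pᵢ log₂ pᵢ: 0.125·3 + 0.125·3 + 0.5·1 + 0.125·3 + 0.125·3; summed, H = 2.000 bits.
Mean RT = a + bH = 355 + 185·2.000 = 725.00 ms.

725 ms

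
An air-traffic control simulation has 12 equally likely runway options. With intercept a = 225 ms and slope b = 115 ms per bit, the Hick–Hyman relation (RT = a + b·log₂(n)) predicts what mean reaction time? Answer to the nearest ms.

637 ms

log₂(12) = 3.5850 bits, so RT = 225 + 115 × 3.5850 ≈ 637.271 ms.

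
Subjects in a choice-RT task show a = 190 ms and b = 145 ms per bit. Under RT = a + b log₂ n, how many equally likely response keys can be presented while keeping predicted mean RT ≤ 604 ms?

Information budget: (604 − 190)/145 = 2.8552 bits, so n ≤ 2^2.8552 = 7.236 → at most 7.

7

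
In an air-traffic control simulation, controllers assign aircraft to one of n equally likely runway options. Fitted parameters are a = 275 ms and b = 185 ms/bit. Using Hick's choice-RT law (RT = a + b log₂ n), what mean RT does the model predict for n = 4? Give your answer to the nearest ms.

log₂(4) = 2 bits, so RT = 275 + 185 × 2 ≈ 645.000 ms.

645 ms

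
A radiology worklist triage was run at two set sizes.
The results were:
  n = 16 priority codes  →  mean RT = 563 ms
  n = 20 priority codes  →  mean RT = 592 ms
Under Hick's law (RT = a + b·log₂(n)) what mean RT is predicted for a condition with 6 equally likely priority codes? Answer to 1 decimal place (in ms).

RT is linear in log₂ n, so two points fix the line:
  b = (592 − 563) / (log₂ 20 − log₂ 16) = 29 / (4.3219 − 4) = 90.082 ms/bit
  a = 563 − 90.082 × 4 = 202.671 ms
Then RT(6) = 202.671 + 90.082 × log₂ 6 = 202.671 + 90.082 × 2.5850 ≈ 435.530 ms.

435.5 ms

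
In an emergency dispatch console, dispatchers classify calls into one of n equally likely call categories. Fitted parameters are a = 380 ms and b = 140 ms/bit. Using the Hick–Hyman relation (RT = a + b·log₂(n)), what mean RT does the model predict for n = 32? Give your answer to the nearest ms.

1080 ms

log₂(32) = 5 bits, so RT = 380 + 140 × 5 ≈ 1080.000 ms.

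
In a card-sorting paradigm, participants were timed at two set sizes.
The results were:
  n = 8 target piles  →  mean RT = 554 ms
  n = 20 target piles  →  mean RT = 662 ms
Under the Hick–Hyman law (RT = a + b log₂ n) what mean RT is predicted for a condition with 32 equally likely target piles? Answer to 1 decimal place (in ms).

Solve the two-equation system in a and b:
  b = (662 − 554) / (log₂ 20 − log₂ 8) = 108 / (4.3219 − 3) = 81.699 ms/bit
  a = 554 − 81.699 × 3 = 308.903 ms
Then RT(32) = 308.903 + 81.699 × log₂ 32 = 308.903 + 81.699 × 5 ≈ 717.398 ms.

717.4 ms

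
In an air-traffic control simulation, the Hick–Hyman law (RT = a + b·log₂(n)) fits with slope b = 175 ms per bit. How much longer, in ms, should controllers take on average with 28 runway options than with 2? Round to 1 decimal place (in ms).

666.3 ms

ΔRT = (a + b log₂ n₂) − (a + b log₂ n₁) = b·(log₂ n₂ − log₂ n₁).
log₂(28) − log₂(2) = 4.8074 − 1 = 3.8074.
ΔRT = 175 × 3.8074 = 666.287 ms.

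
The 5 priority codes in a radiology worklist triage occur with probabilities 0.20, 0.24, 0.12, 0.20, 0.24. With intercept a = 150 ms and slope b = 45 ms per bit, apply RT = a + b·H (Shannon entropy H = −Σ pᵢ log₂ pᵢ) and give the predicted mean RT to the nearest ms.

Entropy contributions −pᵢ log₂ pᵢ: 0.4644, 0.4941, 0.3671, 0.4644, 0.4941; sum H = 2.2841 bits.
RT = a + bH = 150 + 45·2.2841 = 252.78 ms.

253 ms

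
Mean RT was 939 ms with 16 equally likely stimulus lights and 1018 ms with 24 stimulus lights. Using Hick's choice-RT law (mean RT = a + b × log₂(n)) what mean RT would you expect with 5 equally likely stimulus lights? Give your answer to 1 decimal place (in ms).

With log₂ n on the abscissa the relation is linear; from the two conditions:
  b = (1018 − 939) / (log₂ 24 − log₂ 16) = 79 / (4.5850 − 4) = 135.051 ms/bit
  a = 939 − 135.051 × 4 = 398.794 ms
Then RT(5) = 398.794 + 135.051 × log₂ 5 = 398.794 + 135.051 × 2.3219 ≈ 712.374 ms.

712.4 ms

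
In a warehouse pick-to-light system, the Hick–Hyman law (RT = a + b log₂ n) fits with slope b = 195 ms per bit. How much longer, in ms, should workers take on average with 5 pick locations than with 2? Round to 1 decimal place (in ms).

ΔRT = (a + b log₂ n₂) − (a + b log₂ n₁) = b·(log₂ n₂ − log₂ n₁).
log₂(5) − log₂(2) = 2.3219 − 1 = 1.3219.
ΔRT = 195 × 1.3219 = 257.776 ms.

257.8 ms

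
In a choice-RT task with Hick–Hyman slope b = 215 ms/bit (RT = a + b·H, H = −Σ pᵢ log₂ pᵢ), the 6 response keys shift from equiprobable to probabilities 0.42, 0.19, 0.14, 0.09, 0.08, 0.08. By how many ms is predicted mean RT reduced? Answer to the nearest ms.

Equiprobable entropy H₀ = log₂ 6 = 2.5850 bits.
Skewed entropy H = −Σ pᵢ log₂ pᵢ = 2.2737 bits.
ΔRT = b·(H₀ − H) = 215 × 0.3113 = 66.93 ms.

67 ms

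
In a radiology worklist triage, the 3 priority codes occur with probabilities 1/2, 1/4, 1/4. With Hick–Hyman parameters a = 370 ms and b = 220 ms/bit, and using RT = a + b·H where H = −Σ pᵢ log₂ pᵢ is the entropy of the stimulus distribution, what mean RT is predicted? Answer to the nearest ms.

700 ms

H = −Σ pᵢ log₂ pᵢ = 0.5·1 + 0.25·2 + 0.25·2 = 1.500 bits.
RT = 370 + 220 × 1.500 = 700.00 ms.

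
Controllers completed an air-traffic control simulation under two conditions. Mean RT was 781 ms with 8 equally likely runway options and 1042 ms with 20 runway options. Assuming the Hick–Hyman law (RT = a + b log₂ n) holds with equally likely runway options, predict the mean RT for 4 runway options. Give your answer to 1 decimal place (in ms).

583.6 ms

Fit slope and intercept:
  b = (1042 − 781) / (log₂ 20 − log₂ 8) = 261 / (4.3219 − 3) = 197.439 ms/bit
  a = 781 − 197.439 × 3 = 188.683 ms
Then RT(4) = 188.683 + 197.439 × log₂ 4 = 188.683 + 197.439 × 2 ≈ 583.561 ms.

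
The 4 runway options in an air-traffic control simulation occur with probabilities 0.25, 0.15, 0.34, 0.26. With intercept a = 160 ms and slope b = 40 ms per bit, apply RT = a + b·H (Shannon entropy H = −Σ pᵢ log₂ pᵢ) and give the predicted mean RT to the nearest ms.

Entropy contributions −pᵢ log₂ pᵢ: 0.5000, 0.4105, 0.5292, 0.5053; sum H = 1.9450 bits.
RT = a + bH = 160 + 40·1.9450 = 237.80 ms.

238 ms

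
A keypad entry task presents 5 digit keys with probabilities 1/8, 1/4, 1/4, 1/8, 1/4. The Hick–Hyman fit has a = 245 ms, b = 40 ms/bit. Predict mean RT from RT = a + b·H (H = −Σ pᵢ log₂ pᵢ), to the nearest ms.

335 ms

Each term −pᵢ log₂ pᵢ: 0.125·3 + 0.25·2 + 0.25·2 + 0.125·3 + 0.25·2; summed, H = 2.250 bits.
Mean RT = a + bH = 245 + 40·2.250 = 335.00 ms.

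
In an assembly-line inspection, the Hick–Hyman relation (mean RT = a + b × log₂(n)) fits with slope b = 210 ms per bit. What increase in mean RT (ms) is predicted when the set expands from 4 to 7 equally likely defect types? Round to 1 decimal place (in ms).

The intercept a cancels: ΔRT = b·(log₂ n₂ − log₂ n₁) = b·log₂(n₂/n₁).
log₂(7) − log₂(4) = 2.8074 − 2 = 0.8074.
ΔRT = 210 × 0.8074 = 169.545 ms.

169.5 ms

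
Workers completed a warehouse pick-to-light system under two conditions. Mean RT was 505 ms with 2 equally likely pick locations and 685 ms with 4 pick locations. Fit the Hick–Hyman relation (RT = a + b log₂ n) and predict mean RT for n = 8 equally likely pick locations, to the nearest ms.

865 ms

Fit slope and intercept:
  b = (685 − 505) / (log₂ 4 − log₂ 2) = 180 / (2 − 1) = 180 ms/bit
  a = 505 − 180 × 1 = 325 ms
Then RT(8) = 325 + 180 × log₂ 8 = 325 + 180 × 3 ≈ 865.000 ms.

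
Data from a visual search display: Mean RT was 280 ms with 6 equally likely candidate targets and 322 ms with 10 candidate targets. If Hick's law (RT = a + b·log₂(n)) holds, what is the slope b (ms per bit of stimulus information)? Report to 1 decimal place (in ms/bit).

57.0 ms/bit

b = (RT₂ − RT₁)/(log₂ n₂ − log₂ n₁) = (322 − 280)/(3.3219 − 2.5850) = 56.990 ms/bit.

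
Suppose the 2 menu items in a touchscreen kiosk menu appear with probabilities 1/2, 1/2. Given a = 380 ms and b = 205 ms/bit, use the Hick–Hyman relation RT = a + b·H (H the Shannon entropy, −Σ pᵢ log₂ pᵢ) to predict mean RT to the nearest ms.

H = −Σ pᵢ log₂ pᵢ = 0.5·1 + 0.5·1 = 1.000 bits.
RT = 380 + 205 × 1.000 = 585.00 ms.

585 ms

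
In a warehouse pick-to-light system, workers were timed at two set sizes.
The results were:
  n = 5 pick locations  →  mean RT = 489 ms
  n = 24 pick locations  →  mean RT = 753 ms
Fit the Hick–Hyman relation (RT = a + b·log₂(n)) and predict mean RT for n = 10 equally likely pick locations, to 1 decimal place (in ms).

605.7 ms

Fit slope and intercept:
  b = (753 − 489) / (log₂ 24 − log₂ 5) = 264 / (4.5850 − 2.3219) = 116.658 ms/bit
  a = 489 − 116.658 × 2.3219 = 218.130 ms
Then RT(10) = 218.130 + 116.658 × log₂ 10 = 218.130 + 116.658 × 3.3219 ≈ 605.658 ms.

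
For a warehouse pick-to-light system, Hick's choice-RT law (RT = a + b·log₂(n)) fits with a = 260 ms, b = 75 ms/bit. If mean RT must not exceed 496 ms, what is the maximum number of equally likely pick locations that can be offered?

75·log₂ n ≤ 496 − 260 = 236, giving log₂ n ≤ 3.1467 and n ≤ 8.856. The largest whole number is 8.

8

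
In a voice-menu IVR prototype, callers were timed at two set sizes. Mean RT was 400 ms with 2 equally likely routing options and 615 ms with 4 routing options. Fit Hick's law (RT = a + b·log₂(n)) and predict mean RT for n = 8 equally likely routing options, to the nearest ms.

With log₂ n on the abscissa the relation is linear; from the two conditions:
  b = (615 − 400) / (log₂ 4 − log₂ 2) = 215 / (2 − 1) = 215 ms/bit
  a = 400 − 215 × 1 = 185 ms
Then RT(8) = 185 + 215 × log₂ 8 = 185 + 215 × 3 ≈ 830.000 ms.

830 ms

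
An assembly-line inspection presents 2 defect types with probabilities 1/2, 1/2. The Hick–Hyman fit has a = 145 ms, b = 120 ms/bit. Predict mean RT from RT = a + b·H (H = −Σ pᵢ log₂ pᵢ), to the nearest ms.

265 ms

H = −Σ pᵢ log₂ pᵢ = 0.5·1 + 0.5·1 = 1.000 bits.
RT = 145 + 120 × 1.000 = 265.00 ms.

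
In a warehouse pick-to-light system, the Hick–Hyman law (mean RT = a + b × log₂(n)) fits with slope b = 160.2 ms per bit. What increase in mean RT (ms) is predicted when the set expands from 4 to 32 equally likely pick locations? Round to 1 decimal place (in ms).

ΔRT = (a + b log₂ n₂) − (a + b log₂ n₁) = b·(log₂ n₂ − log₂ n₁).
log₂(32) − log₂(4) = log₂(32/4) = log₂(8) = 3.
ΔRT = 160.2 × 3.0000 = 480.600 ms.

480.6 ms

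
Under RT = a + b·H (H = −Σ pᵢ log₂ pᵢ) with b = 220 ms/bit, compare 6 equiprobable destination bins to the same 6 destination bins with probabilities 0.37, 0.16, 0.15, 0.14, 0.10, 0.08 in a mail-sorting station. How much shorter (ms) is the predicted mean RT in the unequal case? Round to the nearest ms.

44 ms

Equiprobable entropy H₀ = log₂ 6 = 2.5850 bits.
Skewed entropy H = −Σ pᵢ log₂ pᵢ = 2.3851 bits.
ΔRT = b·(H₀ − H) = 220 × 0.1999 = 43.97 ms.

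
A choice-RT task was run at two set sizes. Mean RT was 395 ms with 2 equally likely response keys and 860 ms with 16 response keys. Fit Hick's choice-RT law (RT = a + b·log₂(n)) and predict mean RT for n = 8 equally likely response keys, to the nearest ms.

705 ms

RT is linear in log₂ n, so two points fix the line:
  b = (860 − 395) / (log₂ 16 − log₂ 2) = 465 / (4 − 1) = 155 ms/bit
  a = 395 − 155 × 1 = 240 ms
Then RT(8) = 240 + 155 × log₂ 8 = 240 + 155 × 3 ≈ 705.000 ms.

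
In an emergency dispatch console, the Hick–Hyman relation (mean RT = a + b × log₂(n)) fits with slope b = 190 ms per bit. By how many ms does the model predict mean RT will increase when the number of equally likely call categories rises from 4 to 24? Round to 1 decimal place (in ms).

491.1 ms

The intercept a cancels: ΔRT = b·(log₂ n₂ − log₂ n₁) = b·log₂(n₂/n₁).
log₂(24) − log₂(4) = 4.5850 − 2 = 2.5850.
ΔRT = 190 × 2.5850 = 491.143 ms.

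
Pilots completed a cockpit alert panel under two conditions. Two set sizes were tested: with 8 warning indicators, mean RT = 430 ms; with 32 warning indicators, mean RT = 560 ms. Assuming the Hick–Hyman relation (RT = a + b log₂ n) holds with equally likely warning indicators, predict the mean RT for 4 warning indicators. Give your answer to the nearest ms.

365 ms

RT is linear in log₂ n, so two points fix the line:
  b = (560 − 430) / (log₂ 32 − log₂ 8) = 130 / (5 − 3) = 65 ms/bit
  a = 430 − 65 × 3 = 235 ms
Then RT(4) = 235 + 65 × log₂ 4 = 235 + 65 × 2 ≈ 365.000 ms.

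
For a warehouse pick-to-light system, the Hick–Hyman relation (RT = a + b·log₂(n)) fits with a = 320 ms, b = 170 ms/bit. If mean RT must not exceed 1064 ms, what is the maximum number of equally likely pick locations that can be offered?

Information budget: (1064 − 320)/170 = 4.3765 bits, so n ≤ 2^4.3765 = 20.771 → at most 20.

20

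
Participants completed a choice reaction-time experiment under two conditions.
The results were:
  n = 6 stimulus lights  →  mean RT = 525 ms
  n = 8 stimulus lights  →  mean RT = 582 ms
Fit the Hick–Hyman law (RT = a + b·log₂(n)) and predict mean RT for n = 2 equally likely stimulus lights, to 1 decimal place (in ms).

RT is linear in log₂ n, so two points fix the line:
  b = (582 − 525) / (log₂ 8 − log₂ 6) = 57 / (3 − 2.5850) = 137.337 ms/bit
  a = 525 − 137.337 × 2.5850 = 169.989 ms
Then RT(2) = 169.989 + 137.337 × log₂ 2 = 169.989 + 137.337 × 1 ≈ 307.326 ms.

307.3 ms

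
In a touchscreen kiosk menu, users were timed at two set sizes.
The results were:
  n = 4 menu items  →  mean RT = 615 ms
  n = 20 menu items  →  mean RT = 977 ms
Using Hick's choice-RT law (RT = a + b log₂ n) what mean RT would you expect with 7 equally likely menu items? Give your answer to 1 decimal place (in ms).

With log₂ n on the abscissa the relation is linear; from the two conditions:
  b = (977 − 615) / (log₂ 20 − log₂ 4) = 362 / (4.3219 − 2) = 155.905 ms/bit
  a = 615 − 155.905 × 2 = 303.190 ms
Then RT(7) = 303.190 + 155.905 × log₂ 7 = 303.190 + 155.905 × 2.8074 ≈ 740.871 ms.

740.9 ms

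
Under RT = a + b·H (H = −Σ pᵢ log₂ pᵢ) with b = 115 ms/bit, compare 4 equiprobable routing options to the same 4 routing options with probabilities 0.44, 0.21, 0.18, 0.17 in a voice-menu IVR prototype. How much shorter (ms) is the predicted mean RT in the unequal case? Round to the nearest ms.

15 ms

Equiprobable entropy H₀ = log₂ 4 = 2.0000 bits.
Skewed entropy H = −Σ pᵢ log₂ pᵢ = 1.8739 bits.
ΔRT = b·(H₀ − H) = 115 × 0.1261 = 14.51 ms.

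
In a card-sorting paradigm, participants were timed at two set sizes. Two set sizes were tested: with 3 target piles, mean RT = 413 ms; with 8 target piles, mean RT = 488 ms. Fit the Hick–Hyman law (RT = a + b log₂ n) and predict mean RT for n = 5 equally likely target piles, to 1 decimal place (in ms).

452.1 ms

RT is linear in log₂ n, so two points fix the line:
  b = (488 − 413) / (log₂ 8 − log₂ 3) = 75 / (3 − 1.5850) = 53.002 ms/bit
  a = 413 − 53.002 × 1.5850 = 328.994 ms
Then RT(5) = 328.994 + 53.002 × log₂ 5 = 328.994 + 53.002 × 2.3219 ≈ 452.061 ms.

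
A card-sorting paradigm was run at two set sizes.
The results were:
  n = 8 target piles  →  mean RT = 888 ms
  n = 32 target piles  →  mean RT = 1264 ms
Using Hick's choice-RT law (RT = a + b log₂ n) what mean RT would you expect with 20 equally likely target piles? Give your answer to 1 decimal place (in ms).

1136.5 ms

With log₂ n on the abscissa the relation is linear; from the two conditions:
  b = (1264 − 888) / (log₂ 32 − log₂ 8) = 376 / (5 − 3) = 188.000 ms/bit
  a = 888 − 188.000 × 3 = 324.000 ms
Then RT(20) = 324.000 + 188.000 × log₂ 20 = 324.000 + 188.000 × 4.3219 ≈ 1136.522 ms.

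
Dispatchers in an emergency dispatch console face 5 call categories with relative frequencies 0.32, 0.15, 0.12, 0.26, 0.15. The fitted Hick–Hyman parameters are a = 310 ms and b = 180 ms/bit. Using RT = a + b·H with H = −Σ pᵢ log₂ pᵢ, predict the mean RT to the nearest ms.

H = 0.32·log₂(1/0.32) + 0.15·log₂(1/0.15) + 0.12·log₂(1/0.12) + 0.26·log₂(1/0.26) + 0.15·log₂(1/0.15) = 2.2195 bits.
RT = 310 + 180 × 2.2195 = 709.51 ms.

710 ms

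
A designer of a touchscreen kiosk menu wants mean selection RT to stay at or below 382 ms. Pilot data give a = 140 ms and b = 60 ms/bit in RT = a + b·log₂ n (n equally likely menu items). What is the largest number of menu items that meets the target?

16

Information budget: (382 − 140)/60 = 4.0333 bits, so n ≤ 2^4.0333 = 16.374 → at most 16.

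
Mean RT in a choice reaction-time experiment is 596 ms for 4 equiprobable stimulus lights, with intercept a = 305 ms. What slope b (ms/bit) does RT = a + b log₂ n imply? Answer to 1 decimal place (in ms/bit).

log₂(4) = 2 bits.
b = (RT − a)/log₂ n = (596 − 305) / 2 = 145.500 ms/bit.

145.5 ms/bit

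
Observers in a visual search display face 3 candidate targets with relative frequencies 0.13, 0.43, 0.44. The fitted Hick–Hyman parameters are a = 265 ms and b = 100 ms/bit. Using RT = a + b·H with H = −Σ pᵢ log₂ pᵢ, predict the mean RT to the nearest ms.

H = 0.13·log₂(1/0.13) + 0.43·log₂(1/0.43) + 0.44·log₂(1/0.44) = 1.4274 bits.
RT = 265 + 100 × 1.4274 = 407.74 ms.

408 ms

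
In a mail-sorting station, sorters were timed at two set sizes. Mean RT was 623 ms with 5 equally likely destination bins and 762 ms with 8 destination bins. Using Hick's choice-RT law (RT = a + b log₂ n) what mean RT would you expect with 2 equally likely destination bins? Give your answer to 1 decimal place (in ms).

Solve the two-equation system in a and b:
  b = (762 − 623) / (log₂ 8 − log₂ 5) = 139 / (3 − 2.3219) = 204.993 ms/bit
  a = 623 − 204.993 × 2.3219 = 147.021 ms
Then RT(2) = 147.021 + 204.993 × log₂ 2 = 147.021 + 204.993 × 1 ≈ 352.014 ms.

352.0 ms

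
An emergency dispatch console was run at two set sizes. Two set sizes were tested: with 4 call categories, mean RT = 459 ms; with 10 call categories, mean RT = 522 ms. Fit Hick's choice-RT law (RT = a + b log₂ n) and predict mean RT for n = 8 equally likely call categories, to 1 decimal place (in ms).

With log₂ n on the abscissa the relation is linear; from the two conditions:
  b = (522 − 459) / (log₂ 10 − log₂ 4) = 63 / (3.3219 − 2) = 47.658 ms/bit
  a = 459 − 47.658 × 2 = 363.685 ms
Then RT(8) = 363.685 + 47.658 × log₂ 8 = 363.685 + 47.658 × 3 ≈ 506.658 ms.

506.7 ms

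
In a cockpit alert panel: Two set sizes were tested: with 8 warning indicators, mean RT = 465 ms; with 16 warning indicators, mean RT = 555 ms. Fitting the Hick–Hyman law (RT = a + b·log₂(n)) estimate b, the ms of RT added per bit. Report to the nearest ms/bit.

90 ms/bit

The slope on a log₂ axis is (555 − 465) / (4 − 3) = 90 ms/bit.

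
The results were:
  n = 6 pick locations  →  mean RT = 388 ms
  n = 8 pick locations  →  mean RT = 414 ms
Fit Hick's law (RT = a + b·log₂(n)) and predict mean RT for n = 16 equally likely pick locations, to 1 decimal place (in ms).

476.6 ms

Fit slope and intercept:
  b = (414 − 388) / (log₂ 8 − log₂ 6) = 26 / (3 − 2.5850) = 62.645 ms/bit
  a = 388 − 62.645 × 2.5850 = 226.065 ms
Then RT(16) = 226.065 + 62.645 × log₂ 16 = 226.065 + 62.645 × 4 ≈ 476.645 ms.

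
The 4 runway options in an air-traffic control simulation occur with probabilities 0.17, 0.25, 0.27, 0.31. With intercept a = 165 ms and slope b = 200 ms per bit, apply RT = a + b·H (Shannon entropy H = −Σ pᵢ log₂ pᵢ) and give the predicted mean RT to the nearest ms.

Entropy contributions −pᵢ log₂ pᵢ: 0.4346, 0.5000, 0.5100, 0.5238; sum H = 1.9684 bits.
RT = a + bH = 165 + 200·1.9684 = 558.68 ms.

559 ms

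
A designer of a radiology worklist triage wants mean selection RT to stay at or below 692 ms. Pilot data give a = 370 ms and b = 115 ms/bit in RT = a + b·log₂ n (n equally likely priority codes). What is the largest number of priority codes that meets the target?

6

115·log₂ n ≤ 692 − 370 = 322, giving log₂ n ≤ 2.8000 and n ≤ 6.964. The largest whole number is 6.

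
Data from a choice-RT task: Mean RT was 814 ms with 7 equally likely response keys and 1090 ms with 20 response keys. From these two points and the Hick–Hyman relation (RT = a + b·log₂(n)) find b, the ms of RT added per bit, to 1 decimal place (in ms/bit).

b = (RT₂ − RT₁)/(log₂ n₂ − log₂ n₁) = (1090 − 814)/(4.3219 − 2.8074) = 182.230 ms/bit.

182.2 ms/bit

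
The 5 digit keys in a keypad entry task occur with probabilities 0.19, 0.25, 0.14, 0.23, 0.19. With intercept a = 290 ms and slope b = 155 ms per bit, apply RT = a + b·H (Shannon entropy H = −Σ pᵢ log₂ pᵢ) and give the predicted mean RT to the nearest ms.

H = 0.19·log₂(1/0.19) + 0.25·log₂(1/0.25) + 0.14·log₂(1/0.14) + 0.23·log₂(1/0.23) + 0.19·log₂(1/0.19) = 2.2952 bits.
RT = 290 + 155 × 2.2952 = 645.76 ms.

646 ms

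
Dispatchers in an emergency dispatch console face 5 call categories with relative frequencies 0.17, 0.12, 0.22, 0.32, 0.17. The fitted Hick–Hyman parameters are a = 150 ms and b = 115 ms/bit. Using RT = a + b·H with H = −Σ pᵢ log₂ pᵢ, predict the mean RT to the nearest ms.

Entropy contributions −pᵢ log₂ pᵢ: 0.4346, 0.3671, 0.4806, 0.5260, 0.4346; sum H = 2.2428 bits.
RT = a + bH = 150 + 115·2.2428 = 407.93 ms.

408 ms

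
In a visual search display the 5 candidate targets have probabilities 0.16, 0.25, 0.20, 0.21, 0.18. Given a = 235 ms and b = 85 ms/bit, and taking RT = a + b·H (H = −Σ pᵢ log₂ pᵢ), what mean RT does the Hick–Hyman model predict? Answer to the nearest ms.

Entropy contributions −pᵢ log₂ pᵢ: 0.4230, 0.5000, 0.4644, 0.4728, 0.4453; sum H = 2.3055 bits.
RT = a + bH = 235 + 85·2.3055 = 430.97 ms.

431 ms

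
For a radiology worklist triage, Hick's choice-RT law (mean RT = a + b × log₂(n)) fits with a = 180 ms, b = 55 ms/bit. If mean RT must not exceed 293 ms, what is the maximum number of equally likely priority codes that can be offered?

Set 180 + 55·log₂ n ≤ 293 → log₂ n ≤ (293 − 180)/55 = 2.0545.
So n ≤ 2^2.0545 = 4.154; the largest integer n is 4.

4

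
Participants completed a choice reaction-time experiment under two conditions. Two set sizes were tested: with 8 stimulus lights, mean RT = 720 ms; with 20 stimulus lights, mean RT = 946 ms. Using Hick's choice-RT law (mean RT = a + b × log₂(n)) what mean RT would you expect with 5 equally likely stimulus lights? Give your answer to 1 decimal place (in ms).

RT is linear in log₂ n, so two points fix the line:
  b = (946 − 720) / (log₂ 20 − log₂ 8) = 226 / (4.3219 − 3) = 170.962 ms/bit
  a = 720 − 170.962 × 3 = 207.113 ms
Then RT(5) = 207.113 + 170.962 × log₂ 5 = 207.113 + 170.962 × 2.3219 ≈ 604.075 ms.

604.1 ms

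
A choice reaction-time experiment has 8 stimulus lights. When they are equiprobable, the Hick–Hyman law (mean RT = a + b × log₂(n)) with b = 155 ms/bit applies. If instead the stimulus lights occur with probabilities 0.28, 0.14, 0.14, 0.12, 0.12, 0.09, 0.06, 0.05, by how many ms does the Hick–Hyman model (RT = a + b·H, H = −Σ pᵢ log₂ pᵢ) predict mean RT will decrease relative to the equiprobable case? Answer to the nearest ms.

29 ms

Equiprobable entropy H₀ = log₂ 8 = 3.0000 bits.
Skewed entropy H = −Σ pᵢ log₂ pᵢ = 2.8149 bits.
ΔRT = b·(H₀ − H) = 155 × 0.1851 = 28.70 ms.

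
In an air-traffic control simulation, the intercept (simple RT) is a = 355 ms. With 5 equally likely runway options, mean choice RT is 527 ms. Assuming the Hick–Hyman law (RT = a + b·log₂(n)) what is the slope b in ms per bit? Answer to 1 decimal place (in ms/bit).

log₂(5) = 2.3219 bits.
b = (RT − a)/log₂ n = (527 − 355) / 2.3219 = 74.076 ms/bit.

74.1 ms/bit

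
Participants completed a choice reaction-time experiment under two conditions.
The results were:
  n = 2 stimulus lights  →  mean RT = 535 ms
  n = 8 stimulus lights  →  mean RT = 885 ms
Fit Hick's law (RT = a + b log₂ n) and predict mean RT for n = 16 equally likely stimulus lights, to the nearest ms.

With log₂ n on the abscissa the relation is linear; from the two conditions:
  b = (885 − 535) / (log₂ 8 − log₂ 2) = 350 / (3 − 1) = 175 ms/bit
  a = 535 − 175 × 1 = 360 ms
Then RT(16) = 360 + 175 × log₂ 16 = 360 + 175 × 4 ≈ 1060.000 ms.

1060 ms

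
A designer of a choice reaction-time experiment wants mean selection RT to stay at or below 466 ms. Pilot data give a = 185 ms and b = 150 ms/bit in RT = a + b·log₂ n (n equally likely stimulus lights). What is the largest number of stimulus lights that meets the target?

150·log₂ n ≤ 466 − 185 = 281, giving log₂ n ≤ 1.8733 and n ≤ 3.664. The largest whole number is 3.

3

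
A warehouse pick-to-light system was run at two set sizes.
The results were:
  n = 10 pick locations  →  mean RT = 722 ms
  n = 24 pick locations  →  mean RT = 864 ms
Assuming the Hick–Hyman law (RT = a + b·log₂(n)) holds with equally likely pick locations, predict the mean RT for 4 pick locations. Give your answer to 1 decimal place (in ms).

573.4 ms

Solve the two-equation system in a and b:
  b = (864 − 722) / (log₂ 24 − log₂ 10) = 142 / (4.5850 − 3.3219) = 112.428 ms/bit
  a = 722 − 112.428 × 3.3219 = 348.523 ms
Then RT(4) = 348.523 + 112.428 × log₂ 4 = 348.523 + 112.428 × 2 ≈ 573.379 ms.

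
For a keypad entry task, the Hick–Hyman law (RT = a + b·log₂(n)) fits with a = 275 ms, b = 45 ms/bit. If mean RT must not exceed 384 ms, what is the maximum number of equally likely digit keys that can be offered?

5

45·log₂ n ≤ 384 − 275 = 109, giving log₂ n ≤ 2.4222 and n ≤ 5.360. The largest whole number is 5.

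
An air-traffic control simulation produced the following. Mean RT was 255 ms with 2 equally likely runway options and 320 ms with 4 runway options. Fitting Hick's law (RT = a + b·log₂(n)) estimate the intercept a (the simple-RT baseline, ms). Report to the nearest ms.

190 ms

Slope: b = (320 − 255) / (log₂ 4 − log₂ 2) = 65/1.0000 = 65 ms/bit.
Intercept: a = 255 − 65·log₂(2) = 190.000 ms.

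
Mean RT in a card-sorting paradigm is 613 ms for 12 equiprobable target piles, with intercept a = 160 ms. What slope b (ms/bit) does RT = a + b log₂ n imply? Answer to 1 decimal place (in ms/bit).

126.4 ms/bit

b = (613 − 160) / log₂(12) = 453 / 3.5850 = 126.361 ms/bit.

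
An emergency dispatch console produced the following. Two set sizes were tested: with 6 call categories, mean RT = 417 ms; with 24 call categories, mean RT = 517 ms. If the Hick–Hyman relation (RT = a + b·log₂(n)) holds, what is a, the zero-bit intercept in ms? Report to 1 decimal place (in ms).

287.8 ms

Slope: b = (517 − 417) / (log₂ 24 − log₂ 6) = 100/2.0000 = 50.000 ms/bit.
a = RT₁ − b·log₂ n₁ = 417 − 50.000 × 2.5850 = 287.752 ms.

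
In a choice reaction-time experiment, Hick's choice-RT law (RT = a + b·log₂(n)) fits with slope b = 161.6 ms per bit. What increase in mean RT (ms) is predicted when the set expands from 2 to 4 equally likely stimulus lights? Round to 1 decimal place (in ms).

ΔRT = (a + b log₂ n₂) − (a + b log₂ n₁) = b·(log₂ n₂ − log₂ n₁).
log₂(4) − log₂(2) = log₂(4/2) = log₂(2) = 1.
ΔRT = 161.6 × 1.0000 = 161.600 ms.

161.6 ms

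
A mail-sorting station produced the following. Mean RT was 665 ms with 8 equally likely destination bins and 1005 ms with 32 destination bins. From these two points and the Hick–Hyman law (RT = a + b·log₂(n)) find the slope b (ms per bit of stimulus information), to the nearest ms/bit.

170 ms/bit

b = (RT₂ − RT₁)/(log₂ n₂ − log₂ n₁) = (1005 − 665)/(5 − 3) = 170 ms/bit.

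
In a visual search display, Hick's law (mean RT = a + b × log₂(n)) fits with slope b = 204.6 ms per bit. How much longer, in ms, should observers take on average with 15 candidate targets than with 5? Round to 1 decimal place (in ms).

ΔRT = (a + b log₂ n₂) − (a + b log₂ n₁) = b·(log₂ n₂ − log₂ n₁).
log₂(15) − log₂(5) = 3.9069 − 2.3219 = 1.5850.
ΔRT = 204.6 × 1.5850 = 324.283 ms.

324.3 ms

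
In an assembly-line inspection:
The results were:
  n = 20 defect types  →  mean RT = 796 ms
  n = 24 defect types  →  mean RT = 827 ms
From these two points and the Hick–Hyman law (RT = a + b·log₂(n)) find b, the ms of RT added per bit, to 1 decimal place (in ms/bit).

b = (RT₂ − RT₁)/(log₂ n₂ − log₂ n₁) = (827 − 796)/(4.5850 − 4.3219) = 117.855 ms/bit.

117.9 ms/bit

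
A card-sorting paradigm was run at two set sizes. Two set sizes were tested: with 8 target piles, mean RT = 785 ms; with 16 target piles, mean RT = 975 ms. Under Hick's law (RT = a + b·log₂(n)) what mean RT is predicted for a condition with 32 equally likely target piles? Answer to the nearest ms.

Fit slope and intercept:
  b = (975 − 785) / (log₂ 16 − log₂ 8) = 190 / (4 − 3) = 190 ms/bit
  a = 785 − 190 × 3 = 215 ms
Then RT(32) = 215 + 190 × log₂ 32 = 215 + 190 × 5 ≈ 1165.000 ms.

1165 ms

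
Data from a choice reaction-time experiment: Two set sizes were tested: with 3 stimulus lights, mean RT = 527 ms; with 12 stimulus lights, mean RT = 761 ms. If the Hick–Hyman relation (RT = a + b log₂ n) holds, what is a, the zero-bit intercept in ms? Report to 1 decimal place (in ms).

341.6 ms

The slope on a log₂ axis is (761 − 527) / (3.5850 − 1.5850) = 117.000 ms/bit.
Intercept: a = 527 − 117.000·log₂(3) = 341.559 ms.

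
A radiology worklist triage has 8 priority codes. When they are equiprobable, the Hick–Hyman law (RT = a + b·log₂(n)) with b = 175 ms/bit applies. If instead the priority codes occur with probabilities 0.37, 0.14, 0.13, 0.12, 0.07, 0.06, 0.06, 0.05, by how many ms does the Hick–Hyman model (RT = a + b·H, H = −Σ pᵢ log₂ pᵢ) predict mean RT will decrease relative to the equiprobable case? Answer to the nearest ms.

The RT saving is b·ΔH. Equiprobable H₀ = log₂(8) = 3.0000 bits; with the given probabilities H = 2.6493 bits.
b·(H₀ − H) = 175 × (3.0000 − 2.6493) = 61.38 ms.

61 ms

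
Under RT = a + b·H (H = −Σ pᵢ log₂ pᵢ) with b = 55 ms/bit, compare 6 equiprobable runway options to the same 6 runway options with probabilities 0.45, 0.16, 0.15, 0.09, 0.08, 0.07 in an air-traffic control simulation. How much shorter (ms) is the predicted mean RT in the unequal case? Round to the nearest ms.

20 ms

Equiprobable entropy H₀ = log₂ 6 = 2.5850 bits.
Skewed entropy H = −Σ pᵢ log₂ pᵢ = 2.2247 bits.
ΔRT = b·(H₀ − H) = 55 × 0.3603 = 19.82 ms.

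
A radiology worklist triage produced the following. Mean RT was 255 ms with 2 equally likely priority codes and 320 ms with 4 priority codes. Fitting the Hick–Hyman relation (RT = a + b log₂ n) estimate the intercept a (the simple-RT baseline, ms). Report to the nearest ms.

190 ms

b = (RT₂ − RT₁)/(log₂ n₂ − log₂ n₁) = (320 − 255)/(2 − 1) = 65 ms/bit.
Intercept: a = 255 − 65·log₂(2) = 190.000 ms.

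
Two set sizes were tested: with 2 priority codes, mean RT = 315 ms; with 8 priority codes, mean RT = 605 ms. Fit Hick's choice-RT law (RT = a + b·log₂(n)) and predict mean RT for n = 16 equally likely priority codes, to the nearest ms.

750 ms

RT is linear in log₂ n, so two points fix the line:
  b = (605 − 315) / (log₂ 8 − log₂ 2) = 290 / (3 − 1) = 145 ms/bit
  a = 315 − 145 × 1 = 170 ms
Then RT(16) = 170 + 145 × log₂ 16 = 170 + 145 × 4 ≈ 750.000 ms.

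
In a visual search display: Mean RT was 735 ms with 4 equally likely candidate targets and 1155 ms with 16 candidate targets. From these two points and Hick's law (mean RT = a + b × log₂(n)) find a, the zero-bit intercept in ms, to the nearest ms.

b = (RT₂ − RT₁)/(log₂ n₂ − log₂ n₁) = (1155 − 735)/(4 − 2) = 210 ms/bit.
a = RT₁ − b·log₂ n₁ = 735 − 210 × 2 = 315.000 ms.

315 ms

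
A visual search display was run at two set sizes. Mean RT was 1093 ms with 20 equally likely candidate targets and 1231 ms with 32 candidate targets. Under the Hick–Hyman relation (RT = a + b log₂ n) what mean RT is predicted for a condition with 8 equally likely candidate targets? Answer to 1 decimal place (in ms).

RT is linear in log₂ n, so two points fix the line:
  b = (1231 − 1093) / (log₂ 32 − log₂ 20) = 138 / (5 − 4.3219) = 203.518 ms/bit
  a = 1093 − 203.518 × 4.3219 = 213.409 ms
Then RT(8) = 213.409 + 203.518 × log₂ 8 = 213.409 + 203.518 × 3 ≈ 823.964 ms.

824.0 ms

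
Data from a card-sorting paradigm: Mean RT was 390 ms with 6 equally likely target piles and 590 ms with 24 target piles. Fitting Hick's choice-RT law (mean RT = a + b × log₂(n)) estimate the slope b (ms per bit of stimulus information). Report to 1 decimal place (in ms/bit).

Slope: b = (590 − 390) / (log₂ 24 − log₂ 6) = 200/2.0000 = 100.000 ms/bit.

100.0 ms/bit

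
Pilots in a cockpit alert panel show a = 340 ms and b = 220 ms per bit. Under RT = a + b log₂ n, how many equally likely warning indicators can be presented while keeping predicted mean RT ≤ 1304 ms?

Information budget: (1304 − 340)/220 = 4.3818 bits, so n ≤ 2^4.3818 = 20.848 → at most 20.

20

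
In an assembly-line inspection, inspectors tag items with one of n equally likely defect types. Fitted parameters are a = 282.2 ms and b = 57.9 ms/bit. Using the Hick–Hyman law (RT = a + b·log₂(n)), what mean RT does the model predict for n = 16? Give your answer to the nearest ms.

514 ms

log₂(16) = 4 bits, so RT = 282.2 + 57.9 × 4 ≈ 513.800 ms.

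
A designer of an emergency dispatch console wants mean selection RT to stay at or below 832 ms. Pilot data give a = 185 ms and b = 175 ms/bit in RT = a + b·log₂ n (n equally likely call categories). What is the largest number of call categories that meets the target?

Set 185 + 175·log₂ n ≤ 832 → log₂ n ≤ (832 − 185)/175 = 3.6971.
So n ≤ 2^3.6971 = 12.970; the largest integer n is 12.

12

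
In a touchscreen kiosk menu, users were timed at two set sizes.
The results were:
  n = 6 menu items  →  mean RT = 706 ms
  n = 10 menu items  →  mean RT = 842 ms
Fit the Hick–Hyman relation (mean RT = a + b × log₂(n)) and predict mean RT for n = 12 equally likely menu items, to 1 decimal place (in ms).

Solve the two-equation system in a and b:
  b = (842 − 706) / (log₂ 10 − log₂ 6) = 136 / (3.3219 − 2.5850) = 184.541 ms/bit
  a = 706 − 184.541 × 2.5850 = 228.970 ms
Then RT(12) = 228.970 + 184.541 × log₂ 12 = 228.970 + 184.541 × 3.5850 ≈ 890.541 ms.

890.5 ms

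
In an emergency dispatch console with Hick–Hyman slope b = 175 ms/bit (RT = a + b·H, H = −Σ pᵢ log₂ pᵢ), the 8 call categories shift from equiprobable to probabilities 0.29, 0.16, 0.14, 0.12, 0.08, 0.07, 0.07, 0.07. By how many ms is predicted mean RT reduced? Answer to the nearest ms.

Equiprobable entropy H₀ = log₂ 8 = 3.0000 bits.
Skewed entropy H = −Σ pᵢ log₂ pᵢ = 2.8023 bits.
ΔRT = b·(H₀ − H) = 175 × 0.1977 = 34.60 ms.

35 ms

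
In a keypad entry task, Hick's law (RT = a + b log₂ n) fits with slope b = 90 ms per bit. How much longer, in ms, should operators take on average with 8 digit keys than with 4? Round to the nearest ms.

90 ms

Only the slope matters, since a is common to both: ΔRT = b·log₂(n₂/n₁).
log₂(8) − log₂(4) = log₂(8/4) = log₂(2) = 1.
ΔRT = 90 × 1.0000 = 90.000 ms.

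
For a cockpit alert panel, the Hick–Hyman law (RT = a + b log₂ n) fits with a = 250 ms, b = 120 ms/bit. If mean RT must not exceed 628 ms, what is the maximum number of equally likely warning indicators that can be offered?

Set 250 + 120·log₂ n ≤ 628 → log₂ n ≤ (628 − 250)/120 = 3.1500.
So n ≤ 2^3.1500 = 8.877; the largest integer n is 8.

8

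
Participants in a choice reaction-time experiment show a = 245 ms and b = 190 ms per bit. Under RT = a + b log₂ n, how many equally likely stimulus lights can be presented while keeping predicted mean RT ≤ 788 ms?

7

Set 245 + 190·log₂ n ≤ 788 → log₂ n ≤ (788 − 245)/190 = 2.8579.
So n ≤ 2^2.8579 = 7.250; the largest integer n is 7.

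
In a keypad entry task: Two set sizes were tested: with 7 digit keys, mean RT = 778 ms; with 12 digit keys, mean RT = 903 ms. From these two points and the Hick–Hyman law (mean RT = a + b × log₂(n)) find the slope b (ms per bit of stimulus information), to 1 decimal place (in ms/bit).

The slope on a log₂ axis is (903 − 778) / (3.5850 − 2.8074) = 160.749 ms/bit.

160.7 ms/bit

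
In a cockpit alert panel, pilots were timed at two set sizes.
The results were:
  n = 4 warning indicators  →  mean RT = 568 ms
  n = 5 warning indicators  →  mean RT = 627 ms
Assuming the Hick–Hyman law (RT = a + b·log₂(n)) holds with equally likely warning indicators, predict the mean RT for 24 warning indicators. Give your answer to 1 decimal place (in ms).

1041.7 ms

RT is linear in log₂ n, so two points fix the line:
  b = (627 − 568) / (log₂ 5 − log₂ 4) = 59 / (2.3219 − 2) = 183.271 ms/bit
  a = 568 − 183.271 × 2 = 201.459 ms
Then RT(24) = 201.459 + 183.271 × log₂ 24 = 201.459 + 183.271 × 4.5850 ≈ 1041.748 ms.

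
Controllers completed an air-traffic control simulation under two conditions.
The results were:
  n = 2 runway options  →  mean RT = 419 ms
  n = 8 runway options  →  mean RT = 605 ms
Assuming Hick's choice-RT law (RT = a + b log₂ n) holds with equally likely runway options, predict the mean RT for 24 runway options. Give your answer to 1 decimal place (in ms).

Solve the two-equation system in a and b:
  b = (605 − 419) / (log₂ 8 − log₂ 2) = 186 / (3 − 1) = 93.000 ms/bit
  a = 419 − 93.000 × 1 = 326.000 ms
Then RT(24) = 326.000 + 93.000 × log₂ 24 = 326.000 + 93.000 × 4.5850 ≈ 752.402 ms.

752.4 ms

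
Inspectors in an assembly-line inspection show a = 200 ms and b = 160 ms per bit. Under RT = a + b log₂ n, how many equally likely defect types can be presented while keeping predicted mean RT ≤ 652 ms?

160·log₂ n ≤ 652 − 200 = 452, giving log₂ n ≤ 2.8250 and n ≤ 7.086. The largest whole number is 7.

7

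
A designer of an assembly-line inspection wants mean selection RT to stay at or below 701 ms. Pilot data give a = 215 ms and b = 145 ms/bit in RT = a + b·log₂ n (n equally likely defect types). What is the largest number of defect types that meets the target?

145·log₂ n ≤ 701 − 215 = 486, giving log₂ n ≤ 3.3517 and n ≤ 10.209. The largest whole number is 10.

10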